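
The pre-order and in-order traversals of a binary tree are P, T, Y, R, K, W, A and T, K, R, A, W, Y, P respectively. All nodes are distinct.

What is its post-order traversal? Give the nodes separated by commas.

K, A, W, R, Y, T, P

The first element of pre-order is the root; it splits in-order into left and right subtrees.
Root P: left subtree has 6 nodes {T, K, R, A, W, Y}, right has 0 { }.
  Root T: left subtree has 0 nodes { }, right has 5 {K, R, A, W, Y}.
    Root Y: left subtree has 4 nodes {K, R, A, W}, right has 0 { }.
      Root R: left subtree has 1 node {K}, right has 2 {A, W}.
        Root W: left subtree has 1 node {A}, right has 0 { }.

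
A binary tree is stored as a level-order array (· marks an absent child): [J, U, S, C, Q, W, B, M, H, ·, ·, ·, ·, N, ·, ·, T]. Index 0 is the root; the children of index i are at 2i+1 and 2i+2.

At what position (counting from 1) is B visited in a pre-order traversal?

10

Pre-order visits the node, then its left subtree, then its right subtree.
Visit J.
At J: go left to U.
  Visit U.
  At U: go left to C.
    Visit C.
    At C: go left to M.
      Visit M.
      At M: no left child.
      At M: go right to T.
        T is a leaf — visit T.
    At C: go right to H.
      H is a leaf — visit H.
  At U: go right to Q.
    Q is a leaf — visit Q.
At J: go right to S.
  Visit S.
  At S: go left to W.
    W is a leaf — visit W.
  At S: go right to B.
    Visit B.
    At B: go left to N.
      N is a leaf — visit N.
    At B: no right child.
Full pre-order sequence: J, U, C, M, T, H, Q, S, W, B, N.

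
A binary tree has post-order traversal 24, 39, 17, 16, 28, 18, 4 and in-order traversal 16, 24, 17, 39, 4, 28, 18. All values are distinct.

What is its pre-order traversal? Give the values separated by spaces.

The last element of post-order is the root; it splits in-order into left and right subtrees.
Root 4: left subtree has 4 nodes {16, 24, 17, 39}, right has 2 {28, 18}.
  Root 16: left subtree has 0 nodes { }, right has 3 {24, 17, 39}.
    Root 17: left subtree has 1 node {24}, right has 1 {39}.
  Root 18: left subtree has 1 node {28}, right has 0 { }.

4 16 17 24 39 18 28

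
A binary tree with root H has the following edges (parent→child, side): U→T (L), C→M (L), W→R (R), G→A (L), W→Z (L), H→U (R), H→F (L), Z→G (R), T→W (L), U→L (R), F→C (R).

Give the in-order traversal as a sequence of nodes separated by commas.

In-order visits the left subtree, then the node, then the right subtree.
At H: go left to F.
  At F: no left child.
  Visit F.
  At F: go right to C.
    At C: go left to M.
      M is a leaf — visit M.
    Visit C.
    At C: no right child.
Visit H.
At H: go right to U.
  At U: go left to T.
    At T: go left to W.
      At W: go left to Z.
        At Z: no left child.
        Visit Z.
        At Z: go right to G.
          At G: go left to A.
            A is a leaf — visit A.
          Visit G.
          At G: no right child.
      Visit W.
      At W: go right to R.
        R is a leaf — visit R.
    Visit T.
    At T: no right child.
  Visit U.
  At U: go right to L.
    L is a leaf — visit L.

F, M, C, H, Z, A, G, W, R, T, U, L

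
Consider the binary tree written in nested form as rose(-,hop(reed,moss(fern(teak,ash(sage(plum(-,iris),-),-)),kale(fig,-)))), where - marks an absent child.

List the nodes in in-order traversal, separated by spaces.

rose reed hop teak fern plum iris sage ash moss fig kale

In-order visits the left subtree, then the node, then the right subtree.
At rose: no left child.
Visit rose.
At rose: go right to hop.
  At hop: go left to reed.
    reed is a leaf — visit reed.
  Visit hop.
  At hop: go right to moss.
    At moss: go left to fern.
      At fern: go left to teak.
        teak is a leaf — visit teak.
      Visit fern.
      At fern: go right to ash.
        At ash: go left to sage.
          At sage: go left to plum.
            At plum: no left child.
            Visit plum.
            At plum: go right to iris.
              iris is a leaf — visit iris.
          Visit sage.
          At sage: no right child.
        Visit ash.
        At ash: no right child.
    Visit moss.
    At moss: go right to kale.
      At kale: go left to fig.
        fig is a leaf — visit fig.
      Visit kale.
      At kale: no right child.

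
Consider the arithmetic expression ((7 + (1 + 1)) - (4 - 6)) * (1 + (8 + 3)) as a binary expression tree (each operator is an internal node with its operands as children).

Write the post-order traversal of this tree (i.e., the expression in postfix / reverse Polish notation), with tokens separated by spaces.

Post-order on an expression tree gives postfix notation: for each operator, emit left operand, right operand, then the operator.

7 1 1 + + 4 6 - - 1 8 3 + + *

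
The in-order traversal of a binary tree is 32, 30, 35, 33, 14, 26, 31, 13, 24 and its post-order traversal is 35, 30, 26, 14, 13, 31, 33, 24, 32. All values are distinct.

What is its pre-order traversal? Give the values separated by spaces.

32 24 33 30 35 31 14 26 13

The last element of post-order is the root; it splits in-order into left and right subtrees.
Root 32: left subtree has 0 nodes { }, right has 8 {30, 35, 33, 14, 26, 31, 13, 24}.
  Root 24: left subtree has 7 nodes {30, 35, 33, 14, 26, 31, 13}, right has 0 { }.
    Root 33: left subtree has 2 nodes {30, 35}, right has 4 {14, 26, 31, 13}.
      Root 30: left subtree has 0 nodes { }, right has 1 {35}.
      Root 31: left subtree has 2 nodes {14, 26}, right has 1 {13}.
        Root 14: left subtree has 0 nodes { }, right has 1 {26}.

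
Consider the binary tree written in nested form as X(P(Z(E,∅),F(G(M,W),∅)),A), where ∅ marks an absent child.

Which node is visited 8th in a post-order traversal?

A

Post-order visits the left subtree, then the right subtree, then the node.
At X: go left to P.
  At P: go left to Z.
    At Z: go left to E.
      E is a leaf — visit E.
    At Z: no right child.
    Visit Z.
  At P: go right to F.
    At F: go left to G.
      At G: go left to M.
        M is a leaf — visit M.
      At G: go right to W.
        W is a leaf — visit W.
      Visit G.
    At F: no right child.
    Visit F.
  Visit P.
At X: go right to A.
  A is a leaf — visit A.
Visit X.
Full post-order sequence: E, Z, M, W, G, F, P, A, X.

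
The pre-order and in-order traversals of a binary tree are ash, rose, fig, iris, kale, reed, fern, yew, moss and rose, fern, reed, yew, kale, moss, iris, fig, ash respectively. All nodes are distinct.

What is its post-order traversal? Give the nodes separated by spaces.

fern yew reed moss kale iris fig rose ash

The first element of pre-order is the root; it splits in-order into left and right subtrees.
Root ash: left subtree has 8 nodes {rose, fern, reed, yew, kale, moss, iris, fig}, right has 0 { }.
  Root rose: left subtree has 0 nodes { }, right has 7 {fern, reed, yew, kale, moss, iris, fig}.
    Root fig: left subtree has 6 nodes {fern, reed, yew, kale, moss, iris}, right has 0 { }.
      Root iris: left subtree has 5 nodes {fern, reed, yew, kale, moss}, right has 0 { }.
        Root kale: left subtree has 3 nodes {fern, reed, yew}, right has 1 {moss}.
          Root reed: left subtree has 1 node {fern}, right has 1 {yew}.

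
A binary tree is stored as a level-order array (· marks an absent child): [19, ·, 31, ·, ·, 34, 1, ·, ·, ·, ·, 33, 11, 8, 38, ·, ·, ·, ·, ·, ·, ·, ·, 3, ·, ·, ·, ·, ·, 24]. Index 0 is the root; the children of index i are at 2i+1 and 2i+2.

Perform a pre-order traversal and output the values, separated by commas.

19, 31, 34, 33, 3, 11, 1, 8, 38, 24

Pre-order visits the node, then its left subtree, then its right subtree.
Visit 19.
At 19: no left child.
At 19: go right to 31.
  Visit 31.
  At 31: go left to 34.
    Visit 34.
    At 34: go left to 33.
      Visit 33.
      At 33: go left to 3.
        3 is a leaf — visit 3.
      At 33: no right child.
    At 34: go right to 11.
      11 is a leaf — visit 11.
  At 31: go right to 1.
    Visit 1.
    At 1: go left to 8.
      8 is a leaf — visit 8.
    At 1: go right to 38.
      Visit 38.
      At 38: go left to 24.
        24 is a leaf — visit 24.
      At 38: no right child.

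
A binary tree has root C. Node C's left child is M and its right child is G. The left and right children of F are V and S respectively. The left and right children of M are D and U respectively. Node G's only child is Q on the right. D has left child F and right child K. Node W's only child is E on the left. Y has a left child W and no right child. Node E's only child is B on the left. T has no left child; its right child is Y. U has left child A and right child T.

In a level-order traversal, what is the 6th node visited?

Level-order visits nodes level by level from the root, left to right within each level.
Level 0: C
Level 1: M, G
Level 2: D, U, Q
Level 3: F, K, A, T
Level 4: V, S, Y
Level 5: W
Level 6: E
Level 7: B
Full level-order sequence: C, M, G, D, U, Q, F, K, A, T, V, S, Y, W, E, B.

Q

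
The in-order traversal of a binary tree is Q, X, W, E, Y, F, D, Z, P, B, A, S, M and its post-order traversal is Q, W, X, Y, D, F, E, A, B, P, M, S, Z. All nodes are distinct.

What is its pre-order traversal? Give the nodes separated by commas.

Z, E, X, Q, W, F, Y, D, S, P, B, A, M

The last element of post-order is the root; it splits in-order into left and right subtrees.
Root Z: left subtree has 7 nodes {Q, X, W, E, Y, F, D}, right has 5 {P, B, A, S, M}.
  Root E: left subtree has 3 nodes {Q, X, W}, right has 3 {Y, F, D}.
    Root X: left subtree has 1 node {Q}, right has 1 {W}.
    Root F: left subtree has 1 node {Y}, right has 1 {D}.
  Root S: left subtree has 3 nodes {P, B, A}, right has 1 {M}.
    Root P: left subtree has 0 nodes { }, right has 2 {B, A}.
      Root B: left subtree has 0 nodes { }, right has 1 {A}.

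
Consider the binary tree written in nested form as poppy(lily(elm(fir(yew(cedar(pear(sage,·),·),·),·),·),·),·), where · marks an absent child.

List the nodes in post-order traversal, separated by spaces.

Post-order visits the left subtree, then the right subtree, then the node.
At poppy: go left to lily.
  At lily: go left to elm.
    At elm: go left to fir.
      At fir: go left to yew.
        At yew: go left to cedar.
          At cedar: go left to pear.
            At pear: go left to sage.
              sage is a leaf — visit sage.
            At pear: no right child.
            Visit pear.
          At cedar: no right child.
          Visit cedar.
        At yew: no right child.
        Visit yew.
      At fir: no right child.
      Visit fir.
    At elm: no right child.
    Visit elm.
  At lily: no right child.
  Visit lily.
At poppy: no right child.
Visit poppy.

sage pear cedar yew fir elm lily poppy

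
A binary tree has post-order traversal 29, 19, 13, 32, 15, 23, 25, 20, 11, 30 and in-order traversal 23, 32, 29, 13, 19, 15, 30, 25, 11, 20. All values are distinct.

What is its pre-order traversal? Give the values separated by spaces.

30 23 15 32 13 29 19 11 25 20

The last element of post-order is the root; it splits in-order into left and right subtrees.
Root 30: left subtree has 6 nodes {23, 32, 29, 13, 19, 15}, right has 3 {25, 11, 20}.
  Root 23: left subtree has 0 nodes { }, right has 5 {32, 29, 13, 19, 15}.
    Root 15: left subtree has 4 nodes {32, 29, 13, 19}, right has 0 { }.
      Root 32: left subtree has 0 nodes { }, right has 3 {29, 13, 19}.
        Root 13: left subtree has 1 node {29}, right has 1 {19}.
  Root 11: left subtree has 1 node {25}, right has 1 {20}.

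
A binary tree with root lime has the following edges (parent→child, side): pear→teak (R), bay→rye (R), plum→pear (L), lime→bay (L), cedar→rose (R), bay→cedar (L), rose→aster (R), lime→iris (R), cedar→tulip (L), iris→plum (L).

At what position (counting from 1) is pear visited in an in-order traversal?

8

In-order visits the left subtree, then the node, then the right subtree.
At lime: go left to bay.
  At bay: go left to cedar.
    At cedar: go left to tulip.
      tulip is a leaf — visit tulip.
    Visit cedar.
    At cedar: go right to rose.
      At rose: no left child.
      Visit rose.
      At rose: go right to aster.
        aster is a leaf — visit aster.
  Visit bay.
  At bay: go right to rye.
    rye is a leaf — visit rye.
Visit lime.
At lime: go right to iris.
  At iris: go left to plum.
    At plum: go left to pear.
      At pear: no left child.
      Visit pear.
      At pear: go right to teak.
        teak is a leaf — visit teak.
    Visit plum.
    At plum: no right child.
  Visit iris.
  At iris: no right child.
Full in-order sequence: tulip, cedar, rose, aster, bay, rye, lime, pear, teak, plum, iris.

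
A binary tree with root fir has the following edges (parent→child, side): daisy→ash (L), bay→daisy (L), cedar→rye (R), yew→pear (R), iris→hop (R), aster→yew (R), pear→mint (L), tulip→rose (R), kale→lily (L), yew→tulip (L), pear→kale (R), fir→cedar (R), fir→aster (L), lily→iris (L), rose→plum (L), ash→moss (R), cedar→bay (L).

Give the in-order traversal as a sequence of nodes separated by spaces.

aster tulip plum rose yew mint pear iris hop lily kale fir ash moss daisy bay cedar rye

In-order visits the left subtree, then the node, then the right subtree.
At fir: go left to aster.
  At aster: no left child.
  Visit aster.
  At aster: go right to yew.
    At yew: go left to tulip.
      At tulip: no left child.
      Visit tulip.
      At tulip: go right to rose.
        At rose: go left to plum.
          plum is a leaf — visit plum.
        Visit rose.
        At rose: no right child.
    Visit yew.
    At yew: go right to pear.
      At pear: go left to mint.
        mint is a leaf — visit mint.
      Visit pear.
      At pear: go right to kale.
        At kale: go left to lily.
          At lily: go left to iris.
            At iris: no left child.
            Visit iris.
            At iris: go right to hop.
              hop is a leaf — visit hop.
          Visit lily.
          At lily: no right child.
        Visit kale.
        At kale: no right child.
Visit fir.
At fir: go right to cedar.
  At cedar: go left to bay.
    At bay: go left to daisy.
      At daisy: go left to ash.
        At ash: no left child.
        Visit ash.
        At ash: go right to moss.
          moss is a leaf — visit moss.
      Visit daisy.
      At daisy: no right child.
    Visit bay.
    At bay: no right child.
  Visit cedar.
  At cedar: go right to rye.
    rye is a leaf — visit rye.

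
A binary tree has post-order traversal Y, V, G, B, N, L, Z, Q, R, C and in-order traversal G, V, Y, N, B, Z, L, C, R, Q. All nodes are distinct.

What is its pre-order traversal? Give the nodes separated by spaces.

The last element of post-order is the root; it splits in-order into left and right subtrees.
Root C: left subtree has 7 nodes {G, V, Y, N, B, Z, L}, right has 2 {R, Q}.
  Root Z: left subtree has 5 nodes {G, V, Y, N, B}, right has 1 {L}.
    Root N: left subtree has 3 nodes {G, V, Y}, right has 1 {B}.
      Root G: left subtree has 0 nodes { }, right has 2 {V, Y}.
        Root V: left subtree has 0 nodes { }, right has 1 {Y}.
  Root R: left subtree has 0 nodes { }, right has 1 {Q}.

C Z N G V Y B L R Q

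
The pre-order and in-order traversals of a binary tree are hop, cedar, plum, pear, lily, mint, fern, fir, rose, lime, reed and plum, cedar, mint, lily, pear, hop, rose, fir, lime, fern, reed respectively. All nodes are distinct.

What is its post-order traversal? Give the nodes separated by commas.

plum, mint, lily, pear, cedar, rose, lime, fir, reed, fern, hop

The first element of pre-order is the root; it splits in-order into left and right subtrees.
Root hop: left subtree has 5 nodes {plum, cedar, mint, lily, pear}, right has 5 {rose, fir, lime, fern, reed}.
  Root cedar: left subtree has 1 node {plum}, right has 3 {mint, lily, pear}.
    Root pear: left subtree has 2 nodes {mint, lily}, right has 0 { }.
      Root lily: left subtree has 1 node {mint}, right has 0 { }.
  Root fern: left subtree has 3 nodes {rose, fir, lime}, right has 1 {reed}.
    Root fir: left subtree has 1 node {rose}, right has 1 {lime}.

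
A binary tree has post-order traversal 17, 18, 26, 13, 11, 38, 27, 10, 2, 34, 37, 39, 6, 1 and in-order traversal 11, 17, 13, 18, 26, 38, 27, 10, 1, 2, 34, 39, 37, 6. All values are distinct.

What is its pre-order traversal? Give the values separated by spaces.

The last element of post-order is the root; it splits in-order into left and right subtrees.
Root 1: left subtree has 8 nodes {11, 17, 13, 18, 26, 38, 27, 10}, right has 5 {2, 34, 39, 37, 6}.
  Root 10: left subtree has 7 nodes {11, 17, 13, 18, 26, 38, 27}, right has 0 { }.
    Root 27: left subtree has 6 nodes {11, 17, 13, 18, 26, 38}, right has 0 { }.
      Root 38: left subtree has 5 nodes {11, 17, 13, 18, 26}, right has 0 { }.
        Root 11: left subtree has 0 nodes { }, right has 4 {17, 13, 18, 26}.
          Root 13: left subtree has 1 node {17}, right has 2 {18, 26}.
            Root 26: left subtree has 1 node {18}, right has 0 { }.
  Root 6: left subtree has 4 nodes {2, 34, 39, 37}, right has 0 { }.
    Root 39: left subtree has 2 nodes {2, 34}, right has 1 {37}.
      Root 34: left subtree has 1 node {2}, right has 0 { }.

1 10 27 38 11 13 17 26 18 6 39 34 2 37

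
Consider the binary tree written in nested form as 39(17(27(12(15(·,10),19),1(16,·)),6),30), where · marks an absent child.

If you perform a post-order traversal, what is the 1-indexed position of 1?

Post-order visits the left subtree, then the right subtree, then the node.
At 39: go left to 17.
  At 17: go left to 27.
    At 27: go left to 12.
      At 12: go left to 15.
        At 15: no left child.
        At 15: go right to 10.
          10 is a leaf — visit 10.
        Visit 15.
      At 12: go right to 19.
        19 is a leaf — visit 19.
      Visit 12.
    At 27: go right to 1.
      At 1: go left to 16.
        16 is a leaf — visit 16.
      At 1: no right child.
      Visit 1.
    Visit 27.
  At 17: go right to 6.
    6 is a leaf — visit 6.
  Visit 17.
At 39: go right to 30.
  30 is a leaf — visit 30.
Visit 39.
Full post-order sequence: 10, 15, 19, 12, 16, 1, 27, 6, 17, 30, 39.

6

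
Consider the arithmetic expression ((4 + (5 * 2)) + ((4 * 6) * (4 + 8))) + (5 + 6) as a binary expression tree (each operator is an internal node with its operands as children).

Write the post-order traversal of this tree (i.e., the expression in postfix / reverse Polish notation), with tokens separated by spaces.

4 5 2 * + 4 6 * 4 8 + * + 5 6 + +

Post-order on an expression tree gives postfix notation: for each operator, emit left operand, right operand, then the operator.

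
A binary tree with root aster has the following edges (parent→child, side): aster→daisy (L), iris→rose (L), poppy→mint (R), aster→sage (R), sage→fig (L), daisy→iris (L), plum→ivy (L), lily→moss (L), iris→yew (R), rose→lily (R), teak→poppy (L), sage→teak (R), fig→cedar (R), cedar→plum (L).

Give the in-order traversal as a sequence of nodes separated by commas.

rose, moss, lily, iris, yew, daisy, aster, fig, ivy, plum, cedar, sage, poppy, mint, teak

In-order visits the left subtree, then the node, then the right subtree.
At aster: go left to daisy.
  At daisy: go left to iris.
    At iris: go left to rose.
      At rose: no left child.
      Visit rose.
      At rose: go right to lily.
        At lily: go left to moss.
          moss is a leaf — visit moss.
        Visit lily.
        At lily: no right child.
    Visit iris.
    At iris: go right to yew.
      yew is a leaf — visit yew.
  Visit daisy.
  At daisy: no right child.
Visit aster.
At aster: go right to sage.
  At sage: go left to fig.
    At fig: no left child.
    Visit fig.
    At fig: go right to cedar.
      At cedar: go left to plum.
        At plum: go left to ivy.
          ivy is a leaf — visit ivy.
        Visit plum.
        At plum: no right child.
      Visit cedar.
      At cedar: no right child.
  Visit sage.
  At sage: go right to teak.
    At teak: go left to poppy.
      At poppy: no left child.
      Visit poppy.
      At poppy: go right to mint.
        mint is a leaf — visit mint.
    Visit teak.
    At teak: no right child.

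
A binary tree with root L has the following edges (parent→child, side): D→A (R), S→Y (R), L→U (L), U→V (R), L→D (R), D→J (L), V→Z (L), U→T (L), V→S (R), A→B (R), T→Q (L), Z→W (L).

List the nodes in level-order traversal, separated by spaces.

L U D T V J A Q Z S B W Y

Level-order visits nodes level by level from the root, left to right within each level.
Level 0: L
Level 1: U, D
Level 2: T, V, J, A
Level 3: Q, Z, S, B
Level 4: W, Y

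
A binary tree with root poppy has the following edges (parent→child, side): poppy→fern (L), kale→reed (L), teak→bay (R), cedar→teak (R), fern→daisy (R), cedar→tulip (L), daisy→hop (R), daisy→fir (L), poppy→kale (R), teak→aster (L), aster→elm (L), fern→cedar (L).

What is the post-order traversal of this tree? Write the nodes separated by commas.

Post-order visits the left subtree, then the right subtree, then the node.
At poppy: go left to fern.
  At fern: go left to cedar.
    At cedar: go left to tulip.
      tulip is a leaf — visit tulip.
    At cedar: go right to teak.
      At teak: go left to aster.
        At aster: go left to elm.
          elm is a leaf — visit elm.
        At aster: no right child.
        Visit aster.
      At teak: go right to bay.
        bay is a leaf — visit bay.
      Visit teak.
    Visit cedar.
  At fern: go right to daisy.
    At daisy: go left to fir.
      fir is a leaf — visit fir.
    At daisy: go right to hop.
      hop is a leaf — visit hop.
    Visit daisy.
  Visit fern.
At poppy: go right to kale.
  At kale: go left to reed.
    reed is a leaf — visit reed.
  At kale: no right child.
  Visit kale.
Visit poppy.

tulip, elm, aster, bay, teak, cedar, fir, hop, daisy, fern, reed, kale, poppy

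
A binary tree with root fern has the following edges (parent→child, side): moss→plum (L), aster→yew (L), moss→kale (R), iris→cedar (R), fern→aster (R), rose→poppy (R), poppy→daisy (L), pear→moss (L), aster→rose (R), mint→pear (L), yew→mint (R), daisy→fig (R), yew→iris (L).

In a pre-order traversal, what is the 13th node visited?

daisy

Pre-order visits the node, then its left subtree, then its right subtree.
Visit fern.
At fern: no left child.
At fern: go right to aster.
  Visit aster.
  At aster: go left to yew.
    Visit yew.
    At yew: go left to iris.
      Visit iris.
      At iris: no left child.
      At iris: go right to cedar.
        cedar is a leaf — visit cedar.
    At yew: go right to mint.
      Visit mint.
      At mint: go left to pear.
        Visit pear.
        At pear: go left to moss.
          Visit moss.
          At moss: go left to plum.
            plum is a leaf — visit plum.
          At moss: go right to kale.
            kale is a leaf — visit kale.
        At pear: no right child.
      At mint: no right child.
  At aster: go right to rose.
    Visit rose.
    At rose: no left child.
    At rose: go right to poppy.
      Visit poppy.
      At poppy: go left to daisy.
        Visit daisy.
        At daisy: no left child.
        At daisy: go right to fig.
          fig is a leaf — visit fig.
      At poppy: no right child.
Full pre-order sequence: fern, aster, yew, iris, cedar, mint, pear, moss, plum, kale, rose, poppy, daisy, fig.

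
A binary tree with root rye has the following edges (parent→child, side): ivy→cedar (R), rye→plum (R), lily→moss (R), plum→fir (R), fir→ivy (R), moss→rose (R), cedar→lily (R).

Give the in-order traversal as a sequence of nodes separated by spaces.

In-order visits the left subtree, then the node, then the right subtree.
At rye: no left child.
Visit rye.
At rye: go right to plum.
  At plum: no left child.
  Visit plum.
  At plum: go right to fir.
    At fir: no left child.
    Visit fir.
    At fir: go right to ivy.
      At ivy: no left child.
      Visit ivy.
      At ivy: go right to cedar.
        At cedar: no left child.
        Visit cedar.
        At cedar: go right to lily.
          At lily: no left child.
          Visit lily.
          At lily: go right to moss.
            At moss: no left child.
            Visit moss.
            At moss: go right to rose.
              rose is a leaf — visit rose.

rye plum fir ivy cedar lily moss rose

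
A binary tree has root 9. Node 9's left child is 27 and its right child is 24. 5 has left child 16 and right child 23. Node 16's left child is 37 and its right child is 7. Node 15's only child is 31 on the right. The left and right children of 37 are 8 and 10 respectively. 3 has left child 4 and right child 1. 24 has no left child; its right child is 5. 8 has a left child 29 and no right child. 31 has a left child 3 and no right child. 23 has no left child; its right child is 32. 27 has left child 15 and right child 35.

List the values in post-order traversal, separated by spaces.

4 1 3 31 15 35 27 29 8 10 37 7 16 32 23 5 24 9

Post-order visits the left subtree, then the right subtree, then the node.
At 9: go left to 27.
  At 27: go left to 15.
    At 15: no left child.
    At 15: go right to 31.
      At 31: go left to 3.
        At 3: go left to 4.
          4 is a leaf — visit 4.
        At 3: go right to 1.
          1 is a leaf — visit 1.
        Visit 3.
      At 31: no right child.
      Visit 31.
    Visit 15.
  At 27: go right to 35.
    35 is a leaf — visit 35.
  Visit 27.
At 9: go right to 24.
  At 24: no left child.
  At 24: go right to 5.
    At 5: go left to 16.
      At 16: go left to 37.
        At 37: go left to 8.
          At 8: go left to 29.
            29 is a leaf — visit 29.
          At 8: no right child.
          Visit 8.
        At 37: go right to 10.
          10 is a leaf — visit 10.
        Visit 37.
      At 16: go right to 7.
        7 is a leaf — visit 7.
      Visit 16.
    At 5: go right to 23.
      At 23: no left child.
      At 23: go right to 32.
        32 is a leaf — visit 32.
      Visit 23.
    Visit 5.
  Visit 24.
Visit 9.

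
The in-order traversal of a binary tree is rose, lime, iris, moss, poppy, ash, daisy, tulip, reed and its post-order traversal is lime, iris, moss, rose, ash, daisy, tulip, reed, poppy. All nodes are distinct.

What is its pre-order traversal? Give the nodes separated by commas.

The last element of post-order is the root; it splits in-order into left and right subtrees.
Root poppy: left subtree has 4 nodes {rose, lime, iris, moss}, right has 4 {ash, daisy, tulip, reed}.
  Root rose: left subtree has 0 nodes { }, right has 3 {lime, iris, moss}.
    Root moss: left subtree has 2 nodes {lime, iris}, right has 0 { }.
      Root iris: left subtree has 1 node {lime}, right has 0 { }.
  Root reed: left subtree has 3 nodes {ash, daisy, tulip}, right has 0 { }.
    Root tulip: left subtree has 2 nodes {ash, daisy}, right has 0 { }.
      Root daisy: left subtree has 1 node {ash}, right has 0 { }.

poppy, rose, moss, iris, lime, reed, tulip, daisy, ash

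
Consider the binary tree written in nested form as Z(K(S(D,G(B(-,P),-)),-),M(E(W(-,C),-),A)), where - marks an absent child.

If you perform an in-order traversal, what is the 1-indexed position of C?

In-order visits the left subtree, then the node, then the right subtree.
At Z: go left to K.
  At K: go left to S.
    At S: go left to D.
      D is a leaf — visit D.
    Visit S.
    At S: go right to G.
      At G: go left to B.
        At B: no left child.
        Visit B.
        At B: go right to P.
          P is a leaf — visit P.
      Visit G.
      At G: no right child.
  Visit K.
  At K: no right child.
Visit Z.
At Z: go right to M.
  At M: go left to E.
    At E: go left to W.
      At W: no left child.
      Visit W.
      At W: go right to C.
        C is a leaf — visit C.
    Visit E.
    At E: no right child.
  Visit M.
  At M: go right to A.
    A is a leaf — visit A.
Full in-order sequence: D, S, B, P, G, K, Z, W, C, E, M, A.

9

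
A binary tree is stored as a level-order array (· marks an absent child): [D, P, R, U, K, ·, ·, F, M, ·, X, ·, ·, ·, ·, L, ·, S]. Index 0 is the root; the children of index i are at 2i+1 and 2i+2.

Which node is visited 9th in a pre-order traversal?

X

Pre-order visits the node, then its left subtree, then its right subtree.
Visit D.
At D: go left to P.
  Visit P.
  At P: go left to U.
    Visit U.
    At U: go left to F.
      Visit F.
      At F: go left to L.
        L is a leaf — visit L.
      At F: no right child.
    At U: go right to M.
      Visit M.
      At M: go left to S.
        S is a leaf — visit S.
      At M: no right child.
  At P: go right to K.
    Visit K.
    At K: no left child.
    At K: go right to X.
      X is a leaf — visit X.
At D: go right to R.
  R is a leaf — visit R.
Full pre-order sequence: D, P, U, F, L, M, S, K, X, R.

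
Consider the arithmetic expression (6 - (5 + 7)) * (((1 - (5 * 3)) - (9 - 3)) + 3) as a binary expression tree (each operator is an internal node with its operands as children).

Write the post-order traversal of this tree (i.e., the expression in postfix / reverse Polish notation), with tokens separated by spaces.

6 5 7 + - 1 5 3 * - 9 3 - - 3 + *

Post-order on an expression tree gives postfix notation: for each operator, emit left operand, right operand, then the operator.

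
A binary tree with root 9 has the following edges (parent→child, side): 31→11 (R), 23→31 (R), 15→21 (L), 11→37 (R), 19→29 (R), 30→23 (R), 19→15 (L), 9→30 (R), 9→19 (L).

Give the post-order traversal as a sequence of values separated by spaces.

21 15 29 19 37 11 31 23 30 9

Post-order visits the left subtree, then the right subtree, then the node.
At 9: go left to 19.
  At 19: go left to 15.
    At 15: go left to 21.
      21 is a leaf — visit 21.
    At 15: no right child.
    Visit 15.
  At 19: go right to 29.
    29 is a leaf — visit 29.
  Visit 19.
At 9: go right to 30.
  At 30: no left child.
  At 30: go right to 23.
    At 23: no left child.
    At 23: go right to 31.
      At 31: no left child.
      At 31: go right to 11.
        At 11: no left child.
        At 11: go right to 37.
          37 is a leaf — visit 37.
        Visit 11.
      Visit 31.
    Visit 23.
  Visit 30.
Visit 9.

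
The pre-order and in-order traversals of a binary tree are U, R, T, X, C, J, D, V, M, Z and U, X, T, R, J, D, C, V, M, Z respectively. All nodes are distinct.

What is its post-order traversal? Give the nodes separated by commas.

The first element of pre-order is the root; it splits in-order into left and right subtrees.
Root U: left subtree has 0 nodes { }, right has 9 {X, T, R, J, D, C, V, M, Z}.
  Root R: left subtree has 2 nodes {X, T}, right has 6 {J, D, C, V, M, Z}.
    Root T: left subtree has 1 node {X}, right has 0 { }.
    Root C: left subtree has 2 nodes {J, D}, right has 3 {V, M, Z}.
      Root J: left subtree has 0 nodes { }, right has 1 {D}.
      Root V: left subtree has 0 nodes { }, right has 2 {M, Z}.
        Root M: left subtree has 0 nodes { }, right has 1 {Z}.

X, T, D, J, Z, M, V, C, R, U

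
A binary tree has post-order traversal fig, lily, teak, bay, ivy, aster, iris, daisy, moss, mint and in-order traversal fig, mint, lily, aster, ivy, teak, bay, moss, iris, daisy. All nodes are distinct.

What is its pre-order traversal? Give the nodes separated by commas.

mint, fig, moss, aster, lily, ivy, bay, teak, daisy, iris

The last element of post-order is the root; it splits in-order into left and right subtrees.
Root mint: left subtree has 1 node {fig}, right has 8 {lily, aster, ivy, teak, bay, moss, iris, daisy}.
  Root moss: left subtree has 5 nodes {lily, aster, ivy, teak, bay}, right has 2 {iris, daisy}.
    Root aster: left subtree has 1 node {lily}, right has 3 {ivy, teak, bay}.
      Root ivy: left subtree has 0 nodes { }, right has 2 {teak, bay}.
        Root bay: left subtree has 1 node {teak}, right has 0 { }.
    Root daisy: left subtree has 1 node {iris}, right has 0 { }.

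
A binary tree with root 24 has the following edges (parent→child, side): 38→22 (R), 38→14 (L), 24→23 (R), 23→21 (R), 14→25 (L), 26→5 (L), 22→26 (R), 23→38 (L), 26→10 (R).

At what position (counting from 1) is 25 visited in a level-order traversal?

7

Level-order visits nodes level by level from the root, left to right within each level.
Level 0: 24
Level 1: 23
Level 2: 38, 21
Level 3: 14, 22
Level 4: 25, 26
Level 5: 5, 10
Full level-order sequence: 24, 23, 38, 21, 14, 22, 25, 26, 5, 10.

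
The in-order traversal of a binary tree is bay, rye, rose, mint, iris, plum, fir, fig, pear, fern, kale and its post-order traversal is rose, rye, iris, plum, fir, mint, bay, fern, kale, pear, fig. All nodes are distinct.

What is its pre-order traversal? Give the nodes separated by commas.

fig, bay, mint, rye, rose, fir, plum, iris, pear, kale, fern

The last element of post-order is the root; it splits in-order into left and right subtrees.
Root fig: left subtree has 7 nodes {bay, rye, rose, mint, iris, plum, fir}, right has 3 {pear, fern, kale}.
  Root bay: left subtree has 0 nodes { }, right has 6 {rye, rose, mint, iris, plum, fir}.
    Root mint: left subtree has 2 nodes {rye, rose}, right has 3 {iris, plum, fir}.
      Root rye: left subtree has 0 nodes { }, right has 1 {rose}.
      Root fir: left subtree has 2 nodes {iris, plum}, right has 0 { }.
        Root plum: left subtree has 1 node {iris}, right has 0 { }.
  Root pear: left subtree has 0 nodes { }, right has 2 {fern, kale}.
    Root kale: left subtree has 1 node {fern}, right has 0 { }.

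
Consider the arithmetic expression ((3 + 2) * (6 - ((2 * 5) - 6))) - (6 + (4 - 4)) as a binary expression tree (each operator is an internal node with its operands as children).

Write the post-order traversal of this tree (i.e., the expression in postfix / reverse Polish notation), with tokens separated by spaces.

3 2 + 6 2 5 * 6 - - * 6 4 4 - + -

Post-order on an expression tree gives postfix notation: for each operator, emit left operand, right operand, then the operator.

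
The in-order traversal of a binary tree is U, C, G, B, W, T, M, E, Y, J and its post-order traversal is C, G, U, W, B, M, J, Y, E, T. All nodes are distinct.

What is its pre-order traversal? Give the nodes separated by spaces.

T B U G C W E M Y J

The last element of post-order is the root; it splits in-order into left and right subtrees.
Root T: left subtree has 5 nodes {U, C, G, B, W}, right has 4 {M, E, Y, J}.
  Root B: left subtree has 3 nodes {U, C, G}, right has 1 {W}.
    Root U: left subtree has 0 nodes { }, right has 2 {C, G}.
      Root G: left subtree has 1 node {C}, right has 0 { }.
  Root E: left subtree has 1 node {M}, right has 2 {Y, J}.
    Root Y: left subtree has 0 nodes { }, right has 1 {J}.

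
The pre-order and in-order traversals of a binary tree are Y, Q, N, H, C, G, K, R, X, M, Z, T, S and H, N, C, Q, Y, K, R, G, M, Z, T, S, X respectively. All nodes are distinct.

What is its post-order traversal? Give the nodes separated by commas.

The first element of pre-order is the root; it splits in-order into left and right subtrees.
Root Y: left subtree has 4 nodes {H, N, C, Q}, right has 8 {K, R, G, M, Z, T, S, X}.
  Root Q: left subtree has 3 nodes {H, N, C}, right has 0 { }.
    Root N: left subtree has 1 node {H}, right has 1 {C}.
  Root G: left subtree has 2 nodes {K, R}, right has 5 {M, Z, T, S, X}.
    Root K: left subtree has 0 nodes { }, right has 1 {R}.
    Root X: left subtree has 4 nodes {M, Z, T, S}, right has 0 { }.
      Root M: left subtree has 0 nodes { }, right has 3 {Z, T, S}.
        Root Z: left subtree has 0 nodes { }, right has 2 {T, S}.
          Root T: left subtree has 0 nodes { }, right has 1 {S}.

H, C, N, Q, R, K, S, T, Z, M, X, G, Y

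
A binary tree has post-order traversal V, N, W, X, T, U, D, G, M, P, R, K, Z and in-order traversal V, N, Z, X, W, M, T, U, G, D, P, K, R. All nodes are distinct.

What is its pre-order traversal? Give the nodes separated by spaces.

Z N V K P M X W G U T D R

The last element of post-order is the root; it splits in-order into left and right subtrees.
Root Z: left subtree has 2 nodes {V, N}, right has 10 {X, W, M, T, U, G, D, P, K, R}.
  Root N: left subtree has 1 node {V}, right has 0 { }.
  Root K: left subtree has 8 nodes {X, W, M, T, U, G, D, P}, right has 1 {R}.
    Root P: left subtree has 7 nodes {X, W, M, T, U, G, D}, right has 0 { }.
      Root M: left subtree has 2 nodes {X, W}, right has 4 {T, U, G, D}.
        Root X: left subtree has 0 nodes { }, right has 1 {W}.
        Root G: left subtree has 2 nodes {T, U}, right has 1 {D}.
          Root U: left subtree has 1 node {T}, right has 0 { }.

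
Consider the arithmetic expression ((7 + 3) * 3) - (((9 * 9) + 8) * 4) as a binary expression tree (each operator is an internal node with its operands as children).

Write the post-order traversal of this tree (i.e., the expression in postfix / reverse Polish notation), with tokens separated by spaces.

7 3 + 3 * 9 9 * 8 + 4 * -

Post-order on an expression tree gives postfix notation: for each operator, emit left operand, right operand, then the operator.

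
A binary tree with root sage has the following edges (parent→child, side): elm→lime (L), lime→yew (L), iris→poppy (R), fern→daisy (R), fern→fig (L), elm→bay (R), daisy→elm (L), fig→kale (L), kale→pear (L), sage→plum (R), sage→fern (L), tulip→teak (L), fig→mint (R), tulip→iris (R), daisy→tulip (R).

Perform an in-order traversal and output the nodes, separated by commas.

pear, kale, fig, mint, fern, yew, lime, elm, bay, daisy, teak, tulip, iris, poppy, sage, plum

In-order visits the left subtree, then the node, then the right subtree.
At sage: go left to fern.
  At fern: go left to fig.
    At fig: go left to kale.
      At kale: go left to pear.
        pear is a leaf — visit pear.
      Visit kale.
      At kale: no right child.
    Visit fig.
    At fig: go right to mint.
      mint is a leaf — visit mint.
  Visit fern.
  At fern: go right to daisy.
    At daisy: go left to elm.
      At elm: go left to lime.
        At lime: go left to yew.
          yew is a leaf — visit yew.
        Visit lime.
        At lime: no right child.
      Visit elm.
      At elm: go right to bay.
        bay is a leaf — visit bay.
    Visit daisy.
    At daisy: go right to tulip.
      At tulip: go left to teak.
        teak is a leaf — visit teak.
      Visit tulip.
      At tulip: go right to iris.
        At iris: no left child.
        Visit iris.
        At iris: go right to poppy.
          poppy is a leaf — visit poppy.
Visit sage.
At sage: go right to plum.
  plum is a leaf — visit plum.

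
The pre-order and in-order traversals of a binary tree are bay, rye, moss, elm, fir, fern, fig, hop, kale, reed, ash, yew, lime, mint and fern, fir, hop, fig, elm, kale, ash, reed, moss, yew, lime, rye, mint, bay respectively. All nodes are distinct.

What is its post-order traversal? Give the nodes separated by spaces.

The first element of pre-order is the root; it splits in-order into left and right subtrees.
Root bay: left subtree has 13 nodes {fern, fir, hop, fig, elm, kale, ash, reed, moss, yew, lime, rye, mint}, right has 0 { }.
  Root rye: left subtree has 11 nodes {fern, fir, hop, fig, elm, kale, ash, reed, moss, yew, lime}, right has 1 {mint}.
    Root moss: left subtree has 8 nodes {fern, fir, hop, fig, elm, kale, ash, reed}, right has 2 {yew, lime}.
      Root elm: left subtree has 4 nodes {fern, fir, hop, fig}, right has 3 {kale, ash, reed}.
        Root fir: left subtree has 1 node {fern}, right has 2 {hop, fig}.
          Root fig: left subtree has 1 node {hop}, right has 0 { }.
        Root kale: left subtree has 0 nodes { }, right has 2 {ash, reed}.
          Root reed: left subtree has 1 node {ash}, right has 0 { }.
      Root yew: left subtree has 0 nodes { }, right has 1 {lime}.

fern hop fig fir ash reed kale elm lime yew moss mint rye bay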